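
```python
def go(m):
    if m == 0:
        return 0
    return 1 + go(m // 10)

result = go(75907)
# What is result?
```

Count of digits of 75907: 5

Answer: 5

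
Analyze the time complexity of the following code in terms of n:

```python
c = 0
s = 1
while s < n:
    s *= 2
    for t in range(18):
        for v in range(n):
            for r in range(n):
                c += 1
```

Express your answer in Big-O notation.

Each loop level contributes: log n × 1 × n × n. Multiplying the contributions gives O(n^2 log n).

Answer: O(n^2 log n)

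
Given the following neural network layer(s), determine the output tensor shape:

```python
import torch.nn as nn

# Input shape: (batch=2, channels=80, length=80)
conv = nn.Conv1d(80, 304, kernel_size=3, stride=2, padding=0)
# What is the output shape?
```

Input: (2, 80, 80) -> Output: (2, 304, 39)

Answer: (2, 304, 39)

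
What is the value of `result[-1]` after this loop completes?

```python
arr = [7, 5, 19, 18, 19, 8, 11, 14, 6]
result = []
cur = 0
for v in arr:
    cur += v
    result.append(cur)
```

Cumulative sum ends at 107
`result` takes the values: [] → [7] → [7, 12] → [7, 12, 31] → [7, 12, 31, 49] → [7, 12, 31, 49, 68] → [7, 12, 31, 49, 68, 76] → [7, 12, 31, 49, 68, 76, 87] → [7, 12, 31, 49, 68, 76, 87, 101] → [7, 12, 31, 49, 68, 76, 87, 101, 107]
So `result[-1]` = 107

Answer: 107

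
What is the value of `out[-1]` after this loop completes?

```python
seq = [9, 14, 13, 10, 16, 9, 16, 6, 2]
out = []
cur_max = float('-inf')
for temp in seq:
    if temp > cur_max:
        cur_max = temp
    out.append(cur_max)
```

Running max ends at 16
`out` takes the values: [] → [9] → [9, 14] → [9, 14, 14] → [9, 14, 14, 14] → [9, 14, 14, 14, 16] → [9, 14, 14, 14, 16, 16] → [9, 14, 14, 14, 16, 16, 16] → [9, 14, 14, 14, 16, 16, 16, 16] → [9, 14, 14, 14, 16, 16, 16, 16, 16]
So `out[-1]` = 16

Answer: 16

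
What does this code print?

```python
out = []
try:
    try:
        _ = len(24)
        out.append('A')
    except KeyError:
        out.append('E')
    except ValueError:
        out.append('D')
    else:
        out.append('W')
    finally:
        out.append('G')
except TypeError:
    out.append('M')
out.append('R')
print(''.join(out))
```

Execution trace: 'G' (finally) → 'M' (outer except TypeError) → 'R' (after the try/except). Output: GMR

Answer: GMR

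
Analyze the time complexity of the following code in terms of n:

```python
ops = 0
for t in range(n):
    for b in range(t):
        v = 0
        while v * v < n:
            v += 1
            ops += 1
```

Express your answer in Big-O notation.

Each loop level contributes: n × n × √n. Multiplying the contributions gives O(n^2√n).

Answer: O(n^2√n)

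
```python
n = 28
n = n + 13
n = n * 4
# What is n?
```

Trace:
`n = 28` → n = 28
`n = n + 13` → n = 41
`n = n * 4` → n = 164
So n = 164

Answer: 164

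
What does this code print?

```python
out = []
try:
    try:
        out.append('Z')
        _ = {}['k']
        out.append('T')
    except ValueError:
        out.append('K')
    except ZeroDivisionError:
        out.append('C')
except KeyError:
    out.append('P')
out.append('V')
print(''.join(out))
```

Execution trace: 'Z' (try body) → 'P' (outer except KeyError) → 'V' (after the try/except). Output: ZPV

Answer: ZPV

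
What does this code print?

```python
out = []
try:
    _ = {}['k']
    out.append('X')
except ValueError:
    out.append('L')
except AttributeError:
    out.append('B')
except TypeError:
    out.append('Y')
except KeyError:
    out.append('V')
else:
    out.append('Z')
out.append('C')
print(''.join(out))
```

Execution trace: 'V' (except KeyError) → 'C' (after the try/except). Output: VC

Answer: VC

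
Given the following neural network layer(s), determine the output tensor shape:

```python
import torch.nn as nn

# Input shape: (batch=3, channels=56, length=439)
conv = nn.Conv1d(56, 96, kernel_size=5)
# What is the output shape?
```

Input: (3, 56, 439) -> Output: (3, 96, 435)

Answer: (3, 96, 435)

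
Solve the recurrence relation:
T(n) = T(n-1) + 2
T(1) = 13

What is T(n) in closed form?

Unrolling: T(n) = T(1) + 2·(n-1) = 13 + 2(n-1) = 2n + 11.

Answer: T(n) = 2n + 11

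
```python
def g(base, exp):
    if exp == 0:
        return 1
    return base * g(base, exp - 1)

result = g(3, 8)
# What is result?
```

g(3, 8) = 3 * 3 * 3 * 3 * 3 * 3 * 3 * 3 = 6561

Answer: 6561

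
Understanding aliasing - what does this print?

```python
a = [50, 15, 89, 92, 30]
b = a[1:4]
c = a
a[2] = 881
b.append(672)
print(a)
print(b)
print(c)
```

Key concept: slice vs alias.
Step by step:
`a = [50, 15, 89, 92, 30]` → a = [50, 15, 89, 92, 30]
`b = a[1:4]` → b = [15, 89, 92]
`c = a` → c = [50, 15, 89, 92, 30] (same object as a)
`a[2] = 881` → a = [50, 15, 881, 92, 30] (same object as c); c = [50, 15, 881, 92, 30] (same object as a)
`b.append(672)` → b = [15, 89, 92, 672]
`print(a)` → prints [50, 15, 881, 92, 30]
`print(b)` → prints [15, 89, 92, 672]
`print(c)` → prints [50, 15, 881, 92, 30]

Answer:
[50, 15, 881, 92, 30]
[15, 89, 92, 672]
[50, 15, 881, 92, 30]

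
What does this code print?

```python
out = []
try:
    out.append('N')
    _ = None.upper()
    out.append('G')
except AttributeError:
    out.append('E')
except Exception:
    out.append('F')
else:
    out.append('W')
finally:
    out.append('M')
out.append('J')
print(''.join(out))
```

Execution trace: 'N' (try body) → 'E' (except AttributeError) → 'M' (finally) → 'J' (after the try/except). Output: NEMJ

Answer: NEMJ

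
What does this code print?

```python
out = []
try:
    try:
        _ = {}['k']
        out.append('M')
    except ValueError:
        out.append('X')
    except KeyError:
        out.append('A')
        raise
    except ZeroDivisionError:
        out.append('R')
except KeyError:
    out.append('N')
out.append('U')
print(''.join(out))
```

Execution trace: 'A' (inner except KeyError) → 'N' (outer except KeyError) → 'U' (after the try/except). Output: ANU

Answer: ANU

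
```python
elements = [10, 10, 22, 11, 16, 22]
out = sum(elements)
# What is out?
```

Trace:
`elements = [10, 10, 22, 11, 16, 22]` → elements = [10, 10, 22, 11, 16, 22]
`out = sum(elements)` → out = 91
So out = 91

Answer: 91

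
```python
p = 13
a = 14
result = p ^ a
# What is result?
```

Trace:
`p = 13` → p = 13
`a = 14` → a = 14
`result = p ^ a` → result = 3
So result = 3

Answer: 3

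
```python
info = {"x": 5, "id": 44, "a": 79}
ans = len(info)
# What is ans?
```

Trace:
`info = {"x": 5, "id": 44, "a": 79}` → info = {'x': 5, 'id': 44, 'a': 79}
`ans = len(info)` → ans = 3
So ans = 3

Answer: 3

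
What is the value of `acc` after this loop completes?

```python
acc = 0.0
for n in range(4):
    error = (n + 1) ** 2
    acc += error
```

Sum of squared losses 1² + 2² + ... + 4²
`acc` takes the values: 0.0 → 1.0 → 5.0 → 14.0 → 30.0

Answer: 30.0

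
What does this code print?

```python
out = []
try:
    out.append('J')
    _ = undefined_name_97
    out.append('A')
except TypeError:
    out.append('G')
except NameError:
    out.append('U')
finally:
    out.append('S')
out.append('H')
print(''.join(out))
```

Execution trace: 'J' (try body) → 'U' (except NameError) → 'S' (finally) → 'H' (after the try/except). Output: JUSH

Answer: JUSH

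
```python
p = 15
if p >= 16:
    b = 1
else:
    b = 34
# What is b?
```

Trace:
`p = 15` → p = 15
`if p >= 16: ...` → p >= 16 is False, take else branch → b = 34
So b = 34

Answer: 34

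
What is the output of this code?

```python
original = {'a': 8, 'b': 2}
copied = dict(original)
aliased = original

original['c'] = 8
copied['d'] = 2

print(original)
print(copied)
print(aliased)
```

Key concept: dict() creates copy, assignment creates alias.
Step by step:
`original = {'a': 8, 'b': 2}` → original = {'a': 8, 'b': 2}
`copied = dict(original)` → copied = {'a': 8, 'b': 2}
`aliased = original` → aliased = {'a': 8, 'b': 2} (same object as original)
`original['c'] = 8` → original = {'a': 8, 'b': 2, 'c': 8} (same object as aliased); aliased = {'a': 8, 'b': 2, 'c': 8} (same object as original)
`copied['d'] = 2` → copied = {'a': 8, 'b': 2, 'd': 2}
`print(original)` → prints {'a': 8, 'b': 2, 'c': 8}
`print(copied)` → prints {'a': 8, 'b': 2, 'd': 2}
`print(aliased)` → prints {'a': 8, 'b': 2, 'c': 8}

Answer:
{'a': 8, 'b': 2, 'c': 8}
{'a': 8, 'b': 2, 'd': 2}
{'a': 8, 'b': 2, 'c': 8}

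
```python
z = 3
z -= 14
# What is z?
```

Trace:
`z = 3` → z = 3
`z -= 14` → z = -11
So z = -11

Answer: -11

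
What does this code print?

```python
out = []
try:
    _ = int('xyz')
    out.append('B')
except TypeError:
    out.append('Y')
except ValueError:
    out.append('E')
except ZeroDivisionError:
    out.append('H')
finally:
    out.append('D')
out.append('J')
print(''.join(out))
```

Execution trace: 'E' (except ValueError) → 'D' (finally) → 'J' (after the try/except). Output: EDJ

Answer: EDJ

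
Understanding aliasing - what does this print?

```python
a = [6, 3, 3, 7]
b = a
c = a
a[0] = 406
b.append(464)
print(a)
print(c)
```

Key concept: multiple aliases.
Step by step:
`a = [6, 3, 3, 7]` → a = [6, 3, 3, 7]
`b = a` → b = [6, 3, 3, 7] (same object as a)
`c = a` → c = [6, 3, 3, 7] (same object as a, b)
`a[0] = 406` → a = [406, 3, 3, 7] (same object as b, c); b = [406, 3, 3, 7] (same object as a, c); c = [406, 3, 3, 7] (same object as a, b)
`b.append(464)` → a = [406, 3, 3, 7, 464] (same object as b, c); b = [406, 3, 3, 7, 464] (same object as a, c); c = [406, 3, 3, 7, 464] (same object as a, b)
`print(a)` → prints [406, 3, 3, 7, 464]
`print(c)` → prints [406, 3, 3, 7, 464]

Answer:
[406, 3, 3, 7, 464]
[406, 3, 3, 7, 464]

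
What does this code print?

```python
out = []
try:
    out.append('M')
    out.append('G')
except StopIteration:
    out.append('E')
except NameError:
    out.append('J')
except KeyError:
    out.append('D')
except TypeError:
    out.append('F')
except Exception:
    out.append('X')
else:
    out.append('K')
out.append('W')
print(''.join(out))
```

Execution trace: 'M' (try body) → 'G' (try body, no exception) → 'K' (else) → 'W' (after the try/except). Output: MGKW

Answer: MGKW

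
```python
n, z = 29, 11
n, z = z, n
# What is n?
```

Trace:
`n, z = 29, 11` → n = 29; z = 11
`n, z = z, n` → n = 11; z = 29
So n = 11

Answer: 11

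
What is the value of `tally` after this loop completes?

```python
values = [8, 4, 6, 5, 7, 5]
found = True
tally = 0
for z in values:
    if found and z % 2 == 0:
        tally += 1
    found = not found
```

Count even values at even positions
`tally` takes the values: 0 → 1 → 2

Answer: 2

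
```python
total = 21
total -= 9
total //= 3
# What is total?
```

Trace:
`total = 21` → total = 21
`total -= 9` → total = 12
`total //= 3` → total = 4
So total = 4

Answer: 4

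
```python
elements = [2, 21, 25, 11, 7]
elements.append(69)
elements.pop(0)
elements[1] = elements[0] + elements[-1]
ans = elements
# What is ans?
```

Trace:
`elements = [2, 21, 25, 11, 7]` → elements = [2, 21, 25, 11, 7]
`elements.append(69)` → elements = [2, 21, 25, 11, 7, 69]
`elements.pop(0)` → elements = [21, 25, 11, 7, 69]
`elements[1] = elements[0] + elements[-1]` → elements = [21, 90, 11, 7, 69]
`ans = elements` → ans = [21, 90, 11, 7, 69]
So ans = [21, 90, 11, 7, 69]

Answer: [21, 90, 11, 7, 69]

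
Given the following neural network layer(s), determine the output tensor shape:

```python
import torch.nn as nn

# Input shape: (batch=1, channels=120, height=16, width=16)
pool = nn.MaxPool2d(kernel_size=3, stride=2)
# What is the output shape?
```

Input: (1, 120, 16, 16) -> Output: (1, 120, 7, 7)

Answer: (1, 120, 7, 7)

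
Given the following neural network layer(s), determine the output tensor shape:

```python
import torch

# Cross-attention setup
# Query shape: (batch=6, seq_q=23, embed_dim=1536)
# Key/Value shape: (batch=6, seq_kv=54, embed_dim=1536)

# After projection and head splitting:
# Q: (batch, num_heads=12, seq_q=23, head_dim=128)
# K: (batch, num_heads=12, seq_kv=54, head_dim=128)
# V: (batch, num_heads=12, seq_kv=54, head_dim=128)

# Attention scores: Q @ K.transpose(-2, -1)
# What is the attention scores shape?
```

Input: (6, 23, 1536) -> Output: (6, 12, 23, 54)

Answer: (6, 12, 23, 54)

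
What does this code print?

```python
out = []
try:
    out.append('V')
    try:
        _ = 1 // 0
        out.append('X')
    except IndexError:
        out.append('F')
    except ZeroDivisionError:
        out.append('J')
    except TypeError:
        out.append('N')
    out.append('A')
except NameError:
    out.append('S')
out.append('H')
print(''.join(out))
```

Execution trace: 'V' (try body) → 'J' (inner except ZeroDivisionError) → 'A' (try body, no exception) → 'H' (after the try/except). Output: VJAH

Answer: VJAH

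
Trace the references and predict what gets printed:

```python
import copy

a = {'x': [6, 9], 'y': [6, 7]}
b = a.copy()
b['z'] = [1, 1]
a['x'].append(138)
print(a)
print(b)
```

Key concept: shallow copy of dict with mutable values.
Step by step:
`a = {'x': [6, 9], 'y': [6, 7]}` → a = {'x': [6, 9], 'y': [6, 7]}
`b = a.copy()` → b = {'x': [6, 9], 'y': [6, 7]}
`b['z'] = [1, 1]` → b = {'x': [6, 9], 'y': [6, 7], 'z': [1, 1]}
`a['x'].append(138)` → a = {'x': [6, 9, 138], 'y': [6, 7]}; b = {'x': [6, 9, 138], 'y': [6, 7], 'z': [1, 1]}
`print(a)` → prints {'x': [6, 9, 138], 'y': [6, 7]}
`print(b)` → prints {'x': [6, 9, 138], 'y': [6, 7], 'z': [1, 1]}

Answer:
{'x': [6, 9, 138], 'y': [6, 7]}
{'x': [6, 9, 138], 'y': [6, 7], 'z': [1, 1]}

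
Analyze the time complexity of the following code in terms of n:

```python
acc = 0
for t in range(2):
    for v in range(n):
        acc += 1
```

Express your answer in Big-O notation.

Each loop level contributes: 1 × n. Multiplying the contributions gives O(n).

Answer: O(n)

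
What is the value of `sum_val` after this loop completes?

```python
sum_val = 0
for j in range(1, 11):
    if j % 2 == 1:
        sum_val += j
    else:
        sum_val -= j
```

Add odd, subtract even
`sum_val` takes the values: 0 → 1 → -1 → 2 → -2 → 3 → -3 → 4 → -4 → 5 → -5

Answer: -5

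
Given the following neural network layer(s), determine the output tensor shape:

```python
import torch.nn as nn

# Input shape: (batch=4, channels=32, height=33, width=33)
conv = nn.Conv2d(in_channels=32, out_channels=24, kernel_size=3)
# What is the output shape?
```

Input: (4, 32, 33, 33) -> Output: (4, 24, 31, 31)

Answer: (4, 24, 31, 31)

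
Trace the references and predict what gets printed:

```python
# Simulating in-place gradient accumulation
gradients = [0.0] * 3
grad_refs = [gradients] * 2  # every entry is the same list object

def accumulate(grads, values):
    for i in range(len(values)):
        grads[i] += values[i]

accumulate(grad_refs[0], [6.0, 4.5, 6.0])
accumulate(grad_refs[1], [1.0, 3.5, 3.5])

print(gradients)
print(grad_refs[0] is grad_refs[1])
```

Key concept: gradient accumulation aliasing.
Step by step:
`gradients = [0.0] * 3` → gradients = [0.0, 0.0, 0.0]
`grad_refs = [gradients] * 2` → grad_refs = [[0.0, 0.0, 0.0], [0.0, 0.0, 0.0]]
`accumulate(grad_refs[0], [6.0, 4.5, 6.0])` → gradients = [6.0, 4.5, 6.0]; grad_refs = [[6.0, 4.5, 6.0], [6.0, 4.5, 6.0]]
`accumulate(grad_refs[1], [1.0, 3.5, 3.5])` → gradients = [7.0, 8.0, 9.5]; grad_refs = [[7.0, 8.0, 9.5], [7.0, 8.0, 9.5]]
`print(gradients)` → prints [7.0, 8.0, 9.5]
`print(grad_refs[0] is grad_refs[1])` → prints True

Answer:
[7.0, 8.0, 9.5]
True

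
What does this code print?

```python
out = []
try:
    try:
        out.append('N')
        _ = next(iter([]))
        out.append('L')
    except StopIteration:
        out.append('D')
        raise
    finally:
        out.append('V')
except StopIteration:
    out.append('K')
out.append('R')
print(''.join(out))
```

Execution trace: 'N' (inner try body) → 'D' (inner except StopIteration) → 'V' (inner finally) → 'K' (outer except StopIteration) → 'R' (after the try/except). Output: NDVKR

Answer: NDVKR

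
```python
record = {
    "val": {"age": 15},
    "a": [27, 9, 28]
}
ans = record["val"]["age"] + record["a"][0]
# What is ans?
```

Trace:
`record = { ...` → record = {'val': {'age': 15}, 'a': [27, 9, 28]}
`ans = record["val"]["age"] + record["a"][0]` → ans = 42
So ans = 42

Answer: 42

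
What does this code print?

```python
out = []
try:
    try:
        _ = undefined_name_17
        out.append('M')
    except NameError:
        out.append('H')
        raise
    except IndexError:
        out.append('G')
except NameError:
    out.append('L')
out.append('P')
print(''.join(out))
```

Execution trace: 'H' (inner except NameError) → 'L' (outer except NameError) → 'P' (after the try/except). Output: HLP

Answer: HLP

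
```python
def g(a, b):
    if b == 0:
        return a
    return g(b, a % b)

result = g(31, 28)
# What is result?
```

g(31, 28) -> g(28, 3) -> g(3, 1) -> g(1, 0) -> 1

Answer: 1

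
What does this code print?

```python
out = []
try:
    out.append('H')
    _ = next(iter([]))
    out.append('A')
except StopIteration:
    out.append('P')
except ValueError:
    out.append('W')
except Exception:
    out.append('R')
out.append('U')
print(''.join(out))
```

Execution trace: 'H' (try body) → 'P' (except StopIteration) → 'U' (after the try/except). Output: HPU

Answer: HPU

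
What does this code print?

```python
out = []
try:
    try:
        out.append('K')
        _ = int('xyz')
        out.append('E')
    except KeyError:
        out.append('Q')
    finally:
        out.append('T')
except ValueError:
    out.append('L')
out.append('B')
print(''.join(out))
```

Execution trace: 'K' (try body) → 'T' (finally) → 'L' (outer except ValueError) → 'B' (after the try/except). Output: KTLB

Answer: KTLB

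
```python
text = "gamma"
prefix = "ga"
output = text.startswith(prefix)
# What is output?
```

Trace:
`text = "gamma"` → text = 'gamma'
`prefix = "ga"` → prefix = 'ga'
`output = text.startswith(prefix)` → output = True
So output = True

Answer: True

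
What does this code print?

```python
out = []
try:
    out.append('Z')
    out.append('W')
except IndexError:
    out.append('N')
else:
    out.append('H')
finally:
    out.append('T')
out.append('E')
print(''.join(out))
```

Execution trace: 'Z' (try body) → 'W' (try body, no exception) → 'H' (else) → 'T' (finally) → 'E' (after the try/except). Output: ZWHTE

Answer: ZWHTE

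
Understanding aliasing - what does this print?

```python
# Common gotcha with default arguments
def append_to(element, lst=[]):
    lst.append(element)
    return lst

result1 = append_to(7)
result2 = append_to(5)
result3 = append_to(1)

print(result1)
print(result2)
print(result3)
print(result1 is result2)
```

Key concept: mutable default argument gotcha.
Step by step:
`result1 = append_to(7)` → result1 = [7]
`result2 = append_to(5)` → result1 = [7, 5] (same object as result2); result2 = [7, 5] (same object as result1)
`result3 = append_to(1)` → result1 = [7, 5, 1] (same object as result2, result3); result2 = [7, 5, 1] (same object as result1, result3); result3 = [7, 5, 1] (same object as result1, result2)
`print(result1)` → prints [7, 5, 1]
`print(result2)` → prints [7, 5, 1]
`print(result3)` → prints [7, 5, 1]
`print(result1 is result2)` → prints True

Answer:
[7, 5, 1]
[7, 5, 1]
[7, 5, 1]
True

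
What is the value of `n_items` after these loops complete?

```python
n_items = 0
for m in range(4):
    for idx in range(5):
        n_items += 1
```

4 * 5 = 20
`n_items` takes the values: 0 → 1 → 2 → 3 → 4 → 5 → 6 → 7 → 8 → 9 → 10 → 11 → 12 → 13 → 14 → 15 → 16 → 17 → 18 → 19 → 20

Answer: 20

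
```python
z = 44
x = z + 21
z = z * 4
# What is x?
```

Trace:
`z = 44` → z = 44
`x = z + 21` → x = 65
`z = z * 4` → z = 176
So x = 65

Answer: 65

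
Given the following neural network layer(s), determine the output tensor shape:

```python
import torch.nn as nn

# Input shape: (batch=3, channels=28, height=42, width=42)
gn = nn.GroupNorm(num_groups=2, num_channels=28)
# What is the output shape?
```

Input: (3, 28, 42, 42) -> Output: (3, 28, 42, 42)

Answer: (3, 28, 42, 42)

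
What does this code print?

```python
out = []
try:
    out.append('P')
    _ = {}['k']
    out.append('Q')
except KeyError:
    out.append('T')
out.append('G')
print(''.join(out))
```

Execution trace: 'P' (try body) → 'T' (except KeyError) → 'G' (after the try/except). Output: PTG

Answer: PTG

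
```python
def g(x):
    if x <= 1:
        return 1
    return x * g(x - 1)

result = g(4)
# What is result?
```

g(4) = 4 * 3 * 2 * 1 = 24

Answer: 24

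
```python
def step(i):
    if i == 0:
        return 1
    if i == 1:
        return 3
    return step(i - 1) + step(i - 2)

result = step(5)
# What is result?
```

Build up from base cases: step(0)=1, step(1)=3, step(2)=4, step(3)=7, step(4)=11, step(5)=18

Answer: 18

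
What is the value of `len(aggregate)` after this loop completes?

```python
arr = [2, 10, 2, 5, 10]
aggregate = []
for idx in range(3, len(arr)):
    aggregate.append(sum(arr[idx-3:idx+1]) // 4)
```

Number of 4-element averages
`aggregate` takes the values: [] → [4] → [4, 6]
So `len(aggregate)` = 2

Answer: 2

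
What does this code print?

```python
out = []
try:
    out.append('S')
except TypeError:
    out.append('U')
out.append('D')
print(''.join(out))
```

Execution trace: 'S' (try body, no exception) → 'D' (after the try/except). Output: SD

Answer: SD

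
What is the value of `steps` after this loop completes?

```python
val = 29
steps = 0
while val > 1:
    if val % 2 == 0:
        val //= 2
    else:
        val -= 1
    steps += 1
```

Steps to reduce 29 to 1
`steps` takes the values: 0 → 1 → 2 → 3 → 4 → 5 → 6 → 7

Answer: 7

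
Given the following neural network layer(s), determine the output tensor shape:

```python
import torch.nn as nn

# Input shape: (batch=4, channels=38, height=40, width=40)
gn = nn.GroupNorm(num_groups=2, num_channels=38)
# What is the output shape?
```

Input: (4, 38, 40, 40) -> Output: (4, 38, 40, 40)

Answer: (4, 38, 40, 40)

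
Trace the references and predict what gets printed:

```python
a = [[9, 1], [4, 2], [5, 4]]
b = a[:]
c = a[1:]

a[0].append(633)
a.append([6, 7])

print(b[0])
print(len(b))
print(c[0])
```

Key concept: slice with nested mutation.
Step by step:
`a = [[9, 1], [4, 2], [5, 4]]` → a = [[9, 1], [4, 2], [5, 4]]
`b = a[:]` → b = [[9, 1], [4, 2], [5, 4]]
`c = a[1:]` → c = [[4, 2], [5, 4]]
`a[0].append(633)` → a = [[9, 1, 633], [4, 2], [5, 4]]; b = [[9, 1, 633], [4, 2], [5, 4]]
`a.append([6, 7])` → a = [[9, 1, 633], [4, 2], [5, 4], [6, 7]]
`print(b[0])` → prints [9, 1, 633]
`print(len(b))` → prints 3
`print(c[0])` → prints [4, 2]

Answer:
[9, 1, 633]
3
[4, 2]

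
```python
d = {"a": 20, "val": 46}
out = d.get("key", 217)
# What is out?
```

Trace:
`d = {"a": 20, "val": 46}` → d = {'a': 20, 'val': 46}
`out = d.get("key", 217)` → out = 217
So out = 217

Answer: 217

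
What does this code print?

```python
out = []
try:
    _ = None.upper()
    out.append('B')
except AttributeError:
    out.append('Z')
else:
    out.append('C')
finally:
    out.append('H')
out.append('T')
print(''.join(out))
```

Execution trace: 'Z' (except AttributeError) → 'H' (finally) → 'T' (after the try/except). Output: ZHT

Answer: ZHT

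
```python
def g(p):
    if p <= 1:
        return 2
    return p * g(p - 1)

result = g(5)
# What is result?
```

g(5) = 5 * 4 * 3 * 2 * 2 = 240

Answer: 240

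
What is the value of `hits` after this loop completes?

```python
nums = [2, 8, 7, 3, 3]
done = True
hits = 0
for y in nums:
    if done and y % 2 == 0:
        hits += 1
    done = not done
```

Count even values at even positions
`hits` takes the values: 0 → 1

Answer: 1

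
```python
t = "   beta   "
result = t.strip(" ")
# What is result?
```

Trace:
`t = "   beta   "` → t = '   beta   '
`result = t.strip(" ")` → result = 'beta'
So result = 'beta'

Answer: 'beta'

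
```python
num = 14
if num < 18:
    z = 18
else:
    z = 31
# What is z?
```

Trace:
`num = 14` → num = 14
`if num < 18: ...` → num < 18 is True → z = 18
So z = 18

Answer: 18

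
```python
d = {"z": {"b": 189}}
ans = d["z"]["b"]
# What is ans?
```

Trace:
`d = {"z": {"b": 189}}` → d = {'z': {'b': 189}}
`ans = d["z"]["b"]` → ans = 189
So ans = 189

Answer: 189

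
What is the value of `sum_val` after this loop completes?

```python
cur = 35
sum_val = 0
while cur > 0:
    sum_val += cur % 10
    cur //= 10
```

Sum digits of 35
`sum_val` takes the values: 0 → 5 → 8

Answer: 8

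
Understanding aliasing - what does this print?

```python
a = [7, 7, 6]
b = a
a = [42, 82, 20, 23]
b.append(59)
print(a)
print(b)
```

Key concept: rebinding vs mutation: a is rebound to a new list, b still points at the original.
Step by step:
`a = [7, 7, 6]` → a = [7, 7, 6]
`b = a` → b = [7, 7, 6] (same object as a)
`a = [42, 82, 20, 23]` → a = [42, 82, 20, 23]
`b.append(59)` → b = [7, 7, 6, 59]
`print(a)` → prints [42, 82, 20, 23]
`print(b)` → prints [7, 7, 6, 59]

Answer:
[42, 82, 20, 23]
[7, 7, 6, 59]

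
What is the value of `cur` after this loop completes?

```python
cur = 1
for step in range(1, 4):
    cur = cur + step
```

Start at 1, add 1 through 3
`cur` takes the values: 1 → 2 → 4 → 7

Answer: 7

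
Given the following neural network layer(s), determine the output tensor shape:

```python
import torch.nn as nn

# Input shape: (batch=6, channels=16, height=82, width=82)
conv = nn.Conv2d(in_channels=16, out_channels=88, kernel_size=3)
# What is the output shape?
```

Input: (6, 16, 82, 82) -> Output: (6, 88, 80, 80)

Answer: (6, 88, 80, 80)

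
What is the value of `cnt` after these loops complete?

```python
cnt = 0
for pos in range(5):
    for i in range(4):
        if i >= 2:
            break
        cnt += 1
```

Inner breaks at 2, outer runs 5 times
`cnt` takes the values: 0 → 1 → 2 → 3 → 4 → 5 → 6 → 7 → 8 → 9 → 10

Answer: 10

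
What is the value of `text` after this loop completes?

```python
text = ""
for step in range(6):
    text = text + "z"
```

Repeat 'z' 6 times
`text` takes the values: "" → "z" → "zz" → "zzz" → "zzzz" → "zzzzz" → "zzzzzz"

Answer: "zzzzzz"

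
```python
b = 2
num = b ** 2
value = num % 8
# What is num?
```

Trace:
`b = 2` → b = 2
`num = b ** 2` → num = 4
`value = num % 8` → value = 4
So num = 4

Answer: 4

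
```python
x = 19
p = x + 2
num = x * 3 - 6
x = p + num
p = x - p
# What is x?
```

Trace:
`x = 19` → x = 19
`p = x + 2` → p = 21
`num = x * 3 - 6` → num = 51
`x = p + num` → x = 72
`p = x - p` → p = 51
So x = 72

Answer: 72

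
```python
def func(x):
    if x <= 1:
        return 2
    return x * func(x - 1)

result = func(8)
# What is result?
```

func(8) = 8 * 7 * 6 * 5 * 4 * 3 * 2 * 2 = 80640

Answer: 80640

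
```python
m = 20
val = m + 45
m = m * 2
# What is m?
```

Trace:
`m = 20` → m = 20
`val = m + 45` → val = 65
`m = m * 2` → m = 40
So m = 40

Answer: 40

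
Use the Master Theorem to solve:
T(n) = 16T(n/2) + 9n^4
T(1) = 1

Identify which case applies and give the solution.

a=16, b=2, f(n)=9n^4. log_2(16) = 4. Since c=4 = 4, Case 2 applies: T(n) = Θ(n^log_b(a) · log n) = O(n^4 log n).

Answer: O(n^4 log n) - Case 2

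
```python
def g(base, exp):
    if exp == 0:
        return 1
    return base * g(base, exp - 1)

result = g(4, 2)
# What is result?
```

g(4, 2) = 4 * 4 = 16

Answer: 16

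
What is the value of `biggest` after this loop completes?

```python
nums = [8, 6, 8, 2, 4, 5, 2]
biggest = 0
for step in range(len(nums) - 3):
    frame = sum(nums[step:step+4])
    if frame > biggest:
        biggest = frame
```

Max sum of 4-element window in [8, 6, 8, 2, 4, 5, 2]
`biggest` takes the values: 0 → 24

Answer: 24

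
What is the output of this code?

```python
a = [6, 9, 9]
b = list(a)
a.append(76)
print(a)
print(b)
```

Key concept: list() constructor creates copy.
Step by step:
`a = [6, 9, 9]` → a = [6, 9, 9]
`b = list(a)` → b = [6, 9, 9]
`a.append(76)` → a = [6, 9, 9, 76]
`print(a)` → prints [6, 9, 9, 76]
`print(b)` → prints [6, 9, 9]

Answer:
[6, 9, 9, 76]
[6, 9, 9]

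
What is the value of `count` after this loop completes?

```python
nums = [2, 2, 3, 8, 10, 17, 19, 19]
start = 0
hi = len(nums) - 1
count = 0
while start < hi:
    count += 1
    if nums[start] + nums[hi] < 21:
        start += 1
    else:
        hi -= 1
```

Steps to find pair summing to 21
`count` takes the values: 0 → 1 → 2 → 3 → 4 → 5 → 6 → 7

Answer: 7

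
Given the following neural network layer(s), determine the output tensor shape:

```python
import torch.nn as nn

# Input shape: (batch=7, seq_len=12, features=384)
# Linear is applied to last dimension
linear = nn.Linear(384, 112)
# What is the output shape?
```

Input: (7, 12, 384) -> Output: (7, 12, 112)

Answer: (7, 12, 112)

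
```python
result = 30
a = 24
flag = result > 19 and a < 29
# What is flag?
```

Trace:
`result = 30` → result = 30
`a = 24` → a = 24
`flag = result > 19 and a < 29` → flag = True
So flag = True

Answer: True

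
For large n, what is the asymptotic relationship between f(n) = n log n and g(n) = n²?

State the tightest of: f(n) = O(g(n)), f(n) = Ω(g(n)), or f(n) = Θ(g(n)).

n log n vs n²: f(n) = O(g(n)) but not Ω(g(n)) — n² grows strictly faster than n log n.

Answer: f(n) = O(g(n)) but not Ω(g(n)) — n² grows strictly faster than n log n.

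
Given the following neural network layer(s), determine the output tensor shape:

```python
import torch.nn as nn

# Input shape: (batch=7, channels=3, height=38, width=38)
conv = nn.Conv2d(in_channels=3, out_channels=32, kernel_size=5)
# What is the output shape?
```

Input: (7, 3, 38, 38) -> Output: (7, 32, 34, 34)

Answer: (7, 32, 34, 34)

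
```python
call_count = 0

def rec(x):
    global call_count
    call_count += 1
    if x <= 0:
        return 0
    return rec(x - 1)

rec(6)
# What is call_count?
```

Linear recursion stepping by 1: 7 calls from x=6 down to ≤0.

Answer: 7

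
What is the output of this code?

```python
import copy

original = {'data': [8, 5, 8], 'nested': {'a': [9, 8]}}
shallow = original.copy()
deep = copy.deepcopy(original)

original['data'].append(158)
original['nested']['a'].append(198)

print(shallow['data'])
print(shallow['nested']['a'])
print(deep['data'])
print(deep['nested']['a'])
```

Key concept: comparing shallow vs deep copy.
Step by step:
`original = {'data': [8, 5, 8], 'nested': {'a': [9, 8]}}` → original = {'data': [8, 5, 8], 'nested': {'a': [9, 8]}}
`shallow = original.copy()` → shallow = {'data': [8, 5, 8], 'nested': {'a': [9, 8]}}
`deep = copy.deepcopy(original)` → deep = {'data': [8, 5, 8], 'nested': {'a': [9, 8]}}
`original['data'].append(158)` → original = {'data': [8, 5, 8, 158], 'nested': {'a': [9, 8]}}; shallow = {'data': [8, 5, 8, 158], 'nested': {'a': [9, 8]}}
`original['nested']['a'].append(198)` → original = {'data': [8, 5, 8, 158], 'nested': {'a': [9, 8, 198]}}; shallow = {'data': [8, 5, 8, 158], 'nested': {'a': [9, 8, 198]}}
`print(shallow['data'])` → prints [8, 5, 8, 158]
`print(shallow['nested']['a'])` → prints [9, 8, 198]
`print(deep['data'])` → prints [8, 5, 8]
`print(deep['nested']['a'])` → prints [9, 8]

Answer:
[8, 5, 8, 158]
[9, 8, 198]
[8, 5, 8]
[9, 8]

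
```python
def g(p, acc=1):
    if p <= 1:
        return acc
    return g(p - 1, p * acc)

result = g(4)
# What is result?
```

Accumulator trace (n, acc): (4, 1) -> (3, 4) -> (2, 12) -> (1, 24) -> return 24

Answer: 24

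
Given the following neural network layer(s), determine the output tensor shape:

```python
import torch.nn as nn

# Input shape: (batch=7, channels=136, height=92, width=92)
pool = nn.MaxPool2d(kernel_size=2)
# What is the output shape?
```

Input: (7, 136, 92, 92) -> Output: (7, 136, 46, 46)

Answer: (7, 136, 46, 46)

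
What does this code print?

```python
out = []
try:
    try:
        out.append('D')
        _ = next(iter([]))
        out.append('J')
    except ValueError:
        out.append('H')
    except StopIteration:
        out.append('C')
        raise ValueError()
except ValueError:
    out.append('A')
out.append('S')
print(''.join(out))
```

Execution trace: 'D' (inner try body) → 'C' (inner except StopIteration) → 'A' (outer except ValueError) → 'S' (after the try/except). Output: DCAS

Answer: DCAS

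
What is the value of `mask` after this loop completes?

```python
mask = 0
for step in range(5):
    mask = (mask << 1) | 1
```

Build 5 consecutive 1-bits: 0b11111
`mask` takes the values: 0 → 1 → 3 → 7 → 15 → 31

Answer: 31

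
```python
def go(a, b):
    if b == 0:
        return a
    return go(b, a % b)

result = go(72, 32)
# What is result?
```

go(72, 32) -> go(32, 8) -> go(8, 0) -> 8

Answer: 8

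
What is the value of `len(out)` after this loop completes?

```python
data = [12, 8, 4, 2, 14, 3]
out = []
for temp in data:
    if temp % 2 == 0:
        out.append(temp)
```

Count even numbers in [12, 8, 4, 2, 14, 3]
`out` takes the values: [] → [12] → [12, 8] → [12, 8, 4] → [12, 8, 4, 2] → [12, 8, 4, 2, 14]
So `len(out)` = 5

Answer: 5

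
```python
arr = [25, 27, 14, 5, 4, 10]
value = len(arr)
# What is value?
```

Trace:
`arr = [25, 27, 14, 5, 4, 10]` → arr = [25, 27, 14, 5, 4, 10]
`value = len(arr)` → value = 6
So value = 6

Answer: 6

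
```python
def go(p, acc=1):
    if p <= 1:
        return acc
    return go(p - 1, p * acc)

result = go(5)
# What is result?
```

Accumulator trace (n, acc): (5, 1) -> (4, 5) -> (3, 20) -> (2, 60) -> (1, 120) -> return 120

Answer: 120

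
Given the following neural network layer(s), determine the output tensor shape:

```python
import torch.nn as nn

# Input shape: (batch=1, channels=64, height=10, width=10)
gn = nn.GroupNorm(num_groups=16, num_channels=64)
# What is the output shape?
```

Input: (1, 64, 10, 10) -> Output: (1, 64, 10, 10)

Answer: (1, 64, 10, 10)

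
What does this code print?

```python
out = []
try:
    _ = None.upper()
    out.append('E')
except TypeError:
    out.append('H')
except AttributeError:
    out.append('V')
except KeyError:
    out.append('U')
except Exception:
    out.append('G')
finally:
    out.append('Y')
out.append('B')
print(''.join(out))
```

Execution trace: 'V' (except AttributeError) → 'Y' (finally) → 'B' (after the try/except). Output: VYB

Answer: VYB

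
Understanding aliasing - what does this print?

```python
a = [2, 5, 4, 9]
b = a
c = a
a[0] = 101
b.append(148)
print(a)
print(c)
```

Key concept: multiple aliases.
Step by step:
`a = [2, 5, 4, 9]` → a = [2, 5, 4, 9]
`b = a` → b = [2, 5, 4, 9] (same object as a)
`c = a` → c = [2, 5, 4, 9] (same object as a, b)
`a[0] = 101` → a = [101, 5, 4, 9] (same object as b, c); b = [101, 5, 4, 9] (same object as a, c); c = [101, 5, 4, 9] (same object as a, b)
`b.append(148)` → a = [101, 5, 4, 9, 148] (same object as b, c); b = [101, 5, 4, 9, 148] (same object as a, c); c = [101, 5, 4, 9, 148] (same object as a, b)
`print(a)` → prints [101, 5, 4, 9, 148]
`print(c)` → prints [101, 5, 4, 9, 148]

Answer:
[101, 5, 4, 9, 148]
[101, 5, 4, 9, 148]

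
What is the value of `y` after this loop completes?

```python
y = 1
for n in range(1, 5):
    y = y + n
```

Start at 1, add 1 through 4
`y` takes the values: 1 → 2 → 4 → 7 → 11

Answer: 11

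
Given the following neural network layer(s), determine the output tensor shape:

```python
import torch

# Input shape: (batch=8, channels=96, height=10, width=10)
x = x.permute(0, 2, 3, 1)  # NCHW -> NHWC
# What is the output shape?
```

Input: (8, 96, 10, 10) -> Output: (8, 10, 10, 96)

Answer: (8, 10, 10, 96)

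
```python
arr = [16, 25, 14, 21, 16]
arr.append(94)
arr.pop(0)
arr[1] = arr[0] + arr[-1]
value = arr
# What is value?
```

Trace:
`arr = [16, 25, 14, 21, 16]` → arr = [16, 25, 14, 21, 16]
`arr.append(94)` → arr = [16, 25, 14, 21, 16, 94]
`arr.pop(0)` → arr = [25, 14, 21, 16, 94]
`arr[1] = arr[0] + arr[-1]` → arr = [25, 119, 21, 16, 94]
`value = arr` → value = [25, 119, 21, 16, 94]
So value = [25, 119, 21, 16, 94]

Answer: [25, 119, 21, 16, 94]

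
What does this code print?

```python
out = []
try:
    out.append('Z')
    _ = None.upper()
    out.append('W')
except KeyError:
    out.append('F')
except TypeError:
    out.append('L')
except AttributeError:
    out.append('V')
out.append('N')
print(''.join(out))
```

Execution trace: 'Z' (try body) → 'V' (except AttributeError) → 'N' (after the try/except). Output: ZVN

Answer: ZVN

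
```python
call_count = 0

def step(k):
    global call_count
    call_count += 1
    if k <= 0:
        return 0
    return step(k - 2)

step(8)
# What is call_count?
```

Linear recursion stepping by 2: 5 calls from k=8 down to ≤0.

Answer: 5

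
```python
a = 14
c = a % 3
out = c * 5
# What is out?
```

Trace:
`a = 14` → a = 14
`c = a % 3` → c = 2
`out = c * 5` → out = 10
So out = 10

Answer: 10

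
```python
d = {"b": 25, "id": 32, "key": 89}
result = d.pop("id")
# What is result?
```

Trace:
`d = {"b": 25, "id": 32, "key": 89}` → d = {'b': 25, 'id': 32, 'key': 89}
`result = d.pop("id")` → d = {'b': 25, 'key': 89}; result = 32
So result = 32

Answer: 32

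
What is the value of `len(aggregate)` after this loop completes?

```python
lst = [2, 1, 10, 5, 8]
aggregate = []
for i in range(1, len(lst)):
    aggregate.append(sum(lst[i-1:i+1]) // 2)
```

Number of 2-element averages
`aggregate` takes the values: [] → [1] → [1, 5] → [1, 5, 7] → [1, 5, 7, 6]
So `len(aggregate)` = 4

Answer: 4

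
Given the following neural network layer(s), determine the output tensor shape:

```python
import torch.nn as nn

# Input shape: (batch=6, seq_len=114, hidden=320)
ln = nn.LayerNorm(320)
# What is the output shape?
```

Input: (6, 114, 320) -> Output: (6, 114, 320)

Answer: (6, 114, 320)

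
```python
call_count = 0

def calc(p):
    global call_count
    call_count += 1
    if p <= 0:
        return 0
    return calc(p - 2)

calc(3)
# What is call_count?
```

Linear recursion stepping by 2: 3 calls from p=3 down to ≤0.

Answer: 3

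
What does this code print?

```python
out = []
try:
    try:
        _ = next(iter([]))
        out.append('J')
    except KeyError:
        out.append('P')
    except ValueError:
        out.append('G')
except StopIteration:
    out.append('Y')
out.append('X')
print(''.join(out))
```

Execution trace: 'Y' (outer except StopIteration) → 'X' (after the try/except). Output: YX

Answer: YX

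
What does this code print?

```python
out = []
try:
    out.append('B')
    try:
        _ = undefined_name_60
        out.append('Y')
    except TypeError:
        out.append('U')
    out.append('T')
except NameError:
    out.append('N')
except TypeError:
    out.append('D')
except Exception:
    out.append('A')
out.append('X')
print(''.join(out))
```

Execution trace: 'B' (try body) → 'N' (except NameError) → 'X' (after the try/except). Output: BNX

Answer: BNX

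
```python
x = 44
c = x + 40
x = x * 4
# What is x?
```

Trace:
`x = 44` → x = 44
`c = x + 40` → c = 84
`x = x * 4` → x = 176
So x = 176

Answer: 176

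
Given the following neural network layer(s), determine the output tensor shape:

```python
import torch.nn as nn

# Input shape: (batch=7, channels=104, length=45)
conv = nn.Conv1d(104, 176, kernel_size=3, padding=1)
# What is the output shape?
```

Input: (7, 104, 45) -> Output: (7, 176, 45)

Answer: (7, 176, 45)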